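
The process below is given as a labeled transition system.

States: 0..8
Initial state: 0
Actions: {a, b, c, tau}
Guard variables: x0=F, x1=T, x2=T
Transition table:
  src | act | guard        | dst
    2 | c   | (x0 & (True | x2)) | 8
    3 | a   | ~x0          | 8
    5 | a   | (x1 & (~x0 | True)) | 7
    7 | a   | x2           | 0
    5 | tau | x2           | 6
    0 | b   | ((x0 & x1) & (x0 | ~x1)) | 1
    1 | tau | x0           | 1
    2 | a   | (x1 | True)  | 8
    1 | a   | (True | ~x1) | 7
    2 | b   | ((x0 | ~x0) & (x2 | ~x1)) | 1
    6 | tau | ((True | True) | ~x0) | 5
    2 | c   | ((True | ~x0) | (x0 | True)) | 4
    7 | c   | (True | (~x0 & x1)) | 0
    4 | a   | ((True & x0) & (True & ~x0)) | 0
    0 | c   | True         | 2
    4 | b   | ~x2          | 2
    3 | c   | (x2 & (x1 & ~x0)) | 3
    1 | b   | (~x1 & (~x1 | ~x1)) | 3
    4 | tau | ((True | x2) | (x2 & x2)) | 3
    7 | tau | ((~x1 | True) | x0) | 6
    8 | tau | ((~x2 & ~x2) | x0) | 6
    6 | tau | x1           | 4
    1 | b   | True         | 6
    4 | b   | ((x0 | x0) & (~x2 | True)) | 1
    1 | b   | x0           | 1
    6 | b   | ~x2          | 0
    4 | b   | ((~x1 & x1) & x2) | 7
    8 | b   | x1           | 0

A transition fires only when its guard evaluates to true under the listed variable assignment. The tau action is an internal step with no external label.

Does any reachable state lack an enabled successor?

Answer: DEADLOCK-FREE

Working:
R = {0,1,2,3,4,5,6,7,8}
  0: c→2  [deg 1]
  1: a→7  b→6  [deg 2]
  2: a→8  b→1  c→4  [deg 3]
  3: a→8  c→3  [deg 2]
  4: tau→3  [deg 1]
  5: a→7  tau→6  [deg 2]
  6: tau→4  tau→5  [deg 2]
  7: a→0  c→0  tau→6  [deg 3]
  8: b→0  [deg 1]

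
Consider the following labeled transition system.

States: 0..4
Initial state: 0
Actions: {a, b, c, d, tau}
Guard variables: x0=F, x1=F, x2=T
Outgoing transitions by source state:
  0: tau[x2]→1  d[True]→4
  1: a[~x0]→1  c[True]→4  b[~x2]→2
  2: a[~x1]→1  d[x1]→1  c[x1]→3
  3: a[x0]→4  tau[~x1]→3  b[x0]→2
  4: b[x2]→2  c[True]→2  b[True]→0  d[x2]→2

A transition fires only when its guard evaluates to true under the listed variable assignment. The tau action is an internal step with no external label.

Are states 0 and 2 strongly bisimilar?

Answer: NOT BISIMILAR

Working:
Bisimulation quotient by refinement:
  π0 = {{0,1,2,3,4}}
  π1 = {{0},{1},{2},{3},{4}}
stable after 2 split(s): 5 block(s)
0∈{0}, 2∈{2}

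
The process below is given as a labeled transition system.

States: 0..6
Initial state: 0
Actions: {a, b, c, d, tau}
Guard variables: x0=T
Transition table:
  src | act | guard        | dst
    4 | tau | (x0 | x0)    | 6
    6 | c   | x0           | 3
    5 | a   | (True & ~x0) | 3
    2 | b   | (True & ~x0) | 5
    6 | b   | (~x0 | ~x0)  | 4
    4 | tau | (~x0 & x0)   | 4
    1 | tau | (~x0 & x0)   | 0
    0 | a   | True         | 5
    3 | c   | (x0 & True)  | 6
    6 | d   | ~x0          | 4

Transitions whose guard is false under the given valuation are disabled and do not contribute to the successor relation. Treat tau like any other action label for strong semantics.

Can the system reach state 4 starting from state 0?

Answer: UNREACHABLE

Trace:
4 transition(s) survive guard evaluation.
depth 0: {0}
depth 1: {5}  total {0,5}
Reach set: {0,5}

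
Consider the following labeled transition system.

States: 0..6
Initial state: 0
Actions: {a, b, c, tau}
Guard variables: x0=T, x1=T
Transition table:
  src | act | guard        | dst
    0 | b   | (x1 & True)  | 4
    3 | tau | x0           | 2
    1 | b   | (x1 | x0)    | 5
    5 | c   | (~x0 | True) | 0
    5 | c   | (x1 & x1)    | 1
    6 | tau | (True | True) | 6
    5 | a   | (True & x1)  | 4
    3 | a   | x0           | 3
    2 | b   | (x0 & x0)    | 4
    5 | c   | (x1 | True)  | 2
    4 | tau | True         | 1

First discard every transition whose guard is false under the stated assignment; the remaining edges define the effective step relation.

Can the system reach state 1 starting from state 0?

Answer: REACHABLE

Working:
Guard filter leaves 11 enabled edge(s).
Layer 0: {0}
Layer 1: {4}  cumulative {0,4}
Layer 2: {1}  cumulative {0,1,4}
Layer 3: {5}  cumulative {0,1,4,5}
Layer 4: {2}  cumulative {0,1,2,4,5}
Reach set: {0,1,2,4,5}
witness 1: b·tau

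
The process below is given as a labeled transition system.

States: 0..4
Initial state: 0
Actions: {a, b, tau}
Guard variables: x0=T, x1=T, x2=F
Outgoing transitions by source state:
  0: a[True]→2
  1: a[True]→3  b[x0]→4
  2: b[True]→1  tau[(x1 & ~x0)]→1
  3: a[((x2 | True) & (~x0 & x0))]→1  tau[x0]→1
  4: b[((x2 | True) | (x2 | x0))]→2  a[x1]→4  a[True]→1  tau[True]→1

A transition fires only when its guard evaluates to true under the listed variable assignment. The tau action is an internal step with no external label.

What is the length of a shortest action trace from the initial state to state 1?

BFS to 1:
  L0 = {0}
  L1 = {2}
  L2 = {1}
1 enters at depth 2; path a·b

Answer: 2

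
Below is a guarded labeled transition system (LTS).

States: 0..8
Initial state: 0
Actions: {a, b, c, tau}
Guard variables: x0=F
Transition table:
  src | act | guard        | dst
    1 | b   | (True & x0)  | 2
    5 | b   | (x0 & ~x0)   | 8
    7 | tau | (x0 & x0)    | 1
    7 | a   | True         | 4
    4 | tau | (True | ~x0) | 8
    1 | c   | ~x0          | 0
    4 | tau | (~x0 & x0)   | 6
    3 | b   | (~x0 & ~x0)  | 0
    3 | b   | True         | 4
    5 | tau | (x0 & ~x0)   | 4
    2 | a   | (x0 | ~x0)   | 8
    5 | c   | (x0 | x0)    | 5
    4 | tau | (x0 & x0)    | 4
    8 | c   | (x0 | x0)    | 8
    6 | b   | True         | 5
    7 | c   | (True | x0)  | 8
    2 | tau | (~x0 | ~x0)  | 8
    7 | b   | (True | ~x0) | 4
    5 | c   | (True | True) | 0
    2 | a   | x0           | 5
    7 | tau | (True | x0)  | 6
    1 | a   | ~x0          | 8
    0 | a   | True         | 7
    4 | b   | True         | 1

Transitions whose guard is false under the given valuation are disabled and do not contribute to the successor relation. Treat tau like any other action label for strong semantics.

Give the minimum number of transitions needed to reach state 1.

Answer: 3

Trace:
Layered search for 1:
  L0 = {0}
  L1 = {7}
  L2 = {4,6,8}
  L3 = {1,5}
first hit 1 at d=3 via a·a·b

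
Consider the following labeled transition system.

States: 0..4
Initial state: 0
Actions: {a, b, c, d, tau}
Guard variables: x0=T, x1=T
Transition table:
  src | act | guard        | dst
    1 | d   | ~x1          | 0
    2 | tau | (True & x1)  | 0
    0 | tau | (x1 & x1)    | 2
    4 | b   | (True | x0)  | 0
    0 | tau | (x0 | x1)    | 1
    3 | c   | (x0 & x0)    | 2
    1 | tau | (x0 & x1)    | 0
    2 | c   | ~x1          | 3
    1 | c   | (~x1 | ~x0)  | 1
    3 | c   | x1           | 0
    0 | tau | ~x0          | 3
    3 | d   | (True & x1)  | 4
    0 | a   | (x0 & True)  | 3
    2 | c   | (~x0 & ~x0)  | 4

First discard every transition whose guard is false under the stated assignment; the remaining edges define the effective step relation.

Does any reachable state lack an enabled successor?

Answer: DEADLOCK-FREE

Trace:
R = {0,1,2,3,4}
  0: a→3  tau→1  tau→2  [3 out]
  1: tau→0  [1 out]
  2: tau→0  [1 out]
  3: c→0  c→2  d→4  [3 out]
  4: b→0  [1 out]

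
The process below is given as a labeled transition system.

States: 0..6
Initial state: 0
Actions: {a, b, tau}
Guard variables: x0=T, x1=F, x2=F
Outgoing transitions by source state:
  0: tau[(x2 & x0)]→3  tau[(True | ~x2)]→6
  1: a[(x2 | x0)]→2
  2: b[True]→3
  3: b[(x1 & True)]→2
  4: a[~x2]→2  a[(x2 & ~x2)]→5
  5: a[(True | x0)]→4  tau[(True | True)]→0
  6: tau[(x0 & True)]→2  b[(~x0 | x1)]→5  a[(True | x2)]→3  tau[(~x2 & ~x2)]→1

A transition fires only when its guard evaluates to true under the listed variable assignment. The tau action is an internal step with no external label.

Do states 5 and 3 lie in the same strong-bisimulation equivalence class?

Compute ~ classes (split until stable):
  P[0] = {{0,1,2,3,4,5,6}}
  P[1] = {{0},{1,4},{2},{3},{5,6}}
  P[2] = {{0},{1,4},{2},{3},{5},{6}}
stable after 3 split(s): 6 block(s)
5∈{5}, 3∈{3}

Answer: NOT BISIMILAR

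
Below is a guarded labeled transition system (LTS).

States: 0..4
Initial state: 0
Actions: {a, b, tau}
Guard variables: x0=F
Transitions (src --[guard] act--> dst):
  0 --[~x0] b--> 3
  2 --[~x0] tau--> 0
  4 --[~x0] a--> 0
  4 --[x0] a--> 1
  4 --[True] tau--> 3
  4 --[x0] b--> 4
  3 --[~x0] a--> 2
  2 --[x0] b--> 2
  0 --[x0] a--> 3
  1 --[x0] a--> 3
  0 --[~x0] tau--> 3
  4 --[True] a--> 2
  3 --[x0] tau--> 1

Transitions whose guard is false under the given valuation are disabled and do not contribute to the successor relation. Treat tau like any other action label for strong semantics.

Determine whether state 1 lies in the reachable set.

After dropping false guards: 7 live edges.
L0 = {0}
L1 = {3}  total {0,3}
L2 = {2}  total {0,2,3}
R = {0,2,3}

Answer: UNREACHABLE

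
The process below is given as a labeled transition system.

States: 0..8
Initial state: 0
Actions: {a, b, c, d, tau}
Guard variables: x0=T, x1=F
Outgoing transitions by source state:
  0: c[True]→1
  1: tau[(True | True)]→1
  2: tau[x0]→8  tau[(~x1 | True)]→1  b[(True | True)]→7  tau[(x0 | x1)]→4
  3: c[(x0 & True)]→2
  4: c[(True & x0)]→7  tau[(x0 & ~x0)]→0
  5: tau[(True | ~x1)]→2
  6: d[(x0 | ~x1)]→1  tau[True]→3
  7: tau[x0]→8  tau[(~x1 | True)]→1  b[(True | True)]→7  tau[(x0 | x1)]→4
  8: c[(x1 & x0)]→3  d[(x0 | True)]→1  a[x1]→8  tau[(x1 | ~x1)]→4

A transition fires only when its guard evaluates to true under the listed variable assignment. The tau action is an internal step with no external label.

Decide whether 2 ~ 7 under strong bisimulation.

Answer: BISIMILAR

Working:
Compute ~ classes (split until stable):
  round 0: {{0,1,2,3,4,5,6,7,8}}
  round 1: {{0,3,4},{1,5},{2,7},{6,8}}
  round 2: {{0},{1},{2,7},{3,4},{5},{6,8}}
6 equivalence class(es) (converged in 3)
2∈{2,7}, 7∈{2,7}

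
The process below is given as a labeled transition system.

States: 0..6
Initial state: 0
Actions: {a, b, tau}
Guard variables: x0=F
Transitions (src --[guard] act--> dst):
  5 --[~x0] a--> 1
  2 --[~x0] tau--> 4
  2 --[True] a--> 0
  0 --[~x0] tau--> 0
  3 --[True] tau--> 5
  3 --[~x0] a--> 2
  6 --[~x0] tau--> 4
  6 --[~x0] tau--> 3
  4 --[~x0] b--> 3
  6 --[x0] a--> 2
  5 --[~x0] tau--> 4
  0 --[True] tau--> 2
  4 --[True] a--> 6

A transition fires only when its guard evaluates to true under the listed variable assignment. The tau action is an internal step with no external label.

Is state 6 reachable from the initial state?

Guard filter leaves 12 enabled edge(s).
Layer 0: {0}
Layer 1: {2}  cumulative {0,2}
Layer 2: {4}  cumulative {0,2,4}
Layer 3: {3,6}  cumulative {0,2,3,4,6}
Layer 4: {5}  cumulative {0,2,3,4,5,6}
Layer 5: {1}  cumulative {0,1,2,3,4,5,6}
Reachable = {0,1,2,3,4,5,6}
Path to 6: tau·tau·a

Answer: REACHABLE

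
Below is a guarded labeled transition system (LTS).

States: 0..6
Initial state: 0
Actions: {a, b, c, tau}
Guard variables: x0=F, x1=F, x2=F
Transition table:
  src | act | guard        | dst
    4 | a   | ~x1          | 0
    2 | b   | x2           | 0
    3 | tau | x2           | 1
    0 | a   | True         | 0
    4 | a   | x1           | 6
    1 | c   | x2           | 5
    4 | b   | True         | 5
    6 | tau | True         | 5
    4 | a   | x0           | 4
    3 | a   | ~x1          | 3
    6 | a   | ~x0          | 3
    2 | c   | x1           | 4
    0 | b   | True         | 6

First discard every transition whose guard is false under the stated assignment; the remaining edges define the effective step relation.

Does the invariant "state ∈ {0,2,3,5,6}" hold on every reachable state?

Inv-set: {0,2,3,5,6}
R = {0,3,5,6}
  0: safe
  3: safe
  5: safe
  6: safe

Answer: INVARIANT HOLDS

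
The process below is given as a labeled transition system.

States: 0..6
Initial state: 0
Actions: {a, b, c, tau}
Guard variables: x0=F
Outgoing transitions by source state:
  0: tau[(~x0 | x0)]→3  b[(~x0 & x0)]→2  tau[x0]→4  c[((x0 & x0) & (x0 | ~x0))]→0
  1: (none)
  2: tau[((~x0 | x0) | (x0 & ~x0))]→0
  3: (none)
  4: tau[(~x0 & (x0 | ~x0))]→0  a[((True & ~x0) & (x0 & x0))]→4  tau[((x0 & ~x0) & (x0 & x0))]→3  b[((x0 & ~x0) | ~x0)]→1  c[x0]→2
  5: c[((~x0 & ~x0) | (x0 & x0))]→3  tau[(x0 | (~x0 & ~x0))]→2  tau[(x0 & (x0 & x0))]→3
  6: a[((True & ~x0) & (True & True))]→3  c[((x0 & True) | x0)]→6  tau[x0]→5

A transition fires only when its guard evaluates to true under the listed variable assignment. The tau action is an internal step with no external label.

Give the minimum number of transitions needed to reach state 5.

BFS to 5:
  L0 = {0}
  L1 = {3}
5 never appears.

Answer: UNREACHABLE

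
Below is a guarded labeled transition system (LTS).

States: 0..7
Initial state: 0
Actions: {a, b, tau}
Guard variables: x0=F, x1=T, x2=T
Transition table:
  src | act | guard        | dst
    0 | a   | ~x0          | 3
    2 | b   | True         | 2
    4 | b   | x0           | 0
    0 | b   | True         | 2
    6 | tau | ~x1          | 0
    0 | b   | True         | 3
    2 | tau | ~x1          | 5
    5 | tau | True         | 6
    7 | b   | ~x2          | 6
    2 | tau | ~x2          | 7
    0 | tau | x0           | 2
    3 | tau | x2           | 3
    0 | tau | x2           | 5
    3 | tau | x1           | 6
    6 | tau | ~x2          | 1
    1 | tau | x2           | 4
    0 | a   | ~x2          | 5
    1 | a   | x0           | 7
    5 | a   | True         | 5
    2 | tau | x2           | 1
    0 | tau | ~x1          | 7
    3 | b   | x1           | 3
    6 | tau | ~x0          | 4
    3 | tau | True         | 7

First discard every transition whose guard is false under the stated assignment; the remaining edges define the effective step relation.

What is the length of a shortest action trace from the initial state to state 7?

Breadth-first toward 7:
  L0 = {0}
  L1 = {2,3,5}
  L2 = {1,6,7}
depth(7)=2, e.g. a·tau

Answer: 2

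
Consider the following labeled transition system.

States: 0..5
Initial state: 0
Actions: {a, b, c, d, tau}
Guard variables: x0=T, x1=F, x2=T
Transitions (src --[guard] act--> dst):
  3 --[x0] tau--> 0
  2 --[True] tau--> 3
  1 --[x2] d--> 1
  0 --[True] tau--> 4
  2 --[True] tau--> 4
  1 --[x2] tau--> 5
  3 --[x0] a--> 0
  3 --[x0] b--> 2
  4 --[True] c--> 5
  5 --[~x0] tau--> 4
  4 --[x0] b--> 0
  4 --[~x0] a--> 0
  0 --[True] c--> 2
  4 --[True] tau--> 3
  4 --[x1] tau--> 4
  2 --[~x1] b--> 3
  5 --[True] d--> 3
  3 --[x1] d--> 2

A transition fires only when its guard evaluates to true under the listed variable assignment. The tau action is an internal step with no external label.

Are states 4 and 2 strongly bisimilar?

Compute ~ classes (split until stable):
  P[0] = {{0,1,2,3,4,5}}
  P[1] = {{0},{1},{2},{3},{4},{5}}
stable after 2 split(s): 6 block(s)
[4]={4}  [2]={2}

Answer: NOT BISIMILAR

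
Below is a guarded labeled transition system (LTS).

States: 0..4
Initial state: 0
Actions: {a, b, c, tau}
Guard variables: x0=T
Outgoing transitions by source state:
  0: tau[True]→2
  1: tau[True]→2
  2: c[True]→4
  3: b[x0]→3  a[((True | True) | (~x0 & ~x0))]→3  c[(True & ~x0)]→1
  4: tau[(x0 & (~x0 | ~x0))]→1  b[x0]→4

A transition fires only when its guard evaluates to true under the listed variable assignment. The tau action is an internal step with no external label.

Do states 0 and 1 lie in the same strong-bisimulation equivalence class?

Bisimulation quotient by refinement:
  round 0: {{0,1,2,3,4}}
  round 1: {{0,1},{2},{3},{4}}
4 equivalence class(es) (converged in 2)
[0]={0,1}  [1]={0,1}

Answer: BISIMILAR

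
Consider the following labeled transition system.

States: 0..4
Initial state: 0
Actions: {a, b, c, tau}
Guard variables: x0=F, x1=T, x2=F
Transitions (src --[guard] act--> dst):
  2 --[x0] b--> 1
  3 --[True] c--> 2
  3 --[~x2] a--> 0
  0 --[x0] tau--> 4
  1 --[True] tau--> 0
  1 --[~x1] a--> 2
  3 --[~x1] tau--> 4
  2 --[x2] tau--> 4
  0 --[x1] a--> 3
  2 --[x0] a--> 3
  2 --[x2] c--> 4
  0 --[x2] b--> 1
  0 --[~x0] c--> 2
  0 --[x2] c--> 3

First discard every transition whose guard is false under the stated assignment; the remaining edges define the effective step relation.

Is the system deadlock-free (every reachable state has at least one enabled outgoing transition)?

Answer: DEADLOCK at state 2

Working:
Reachable = {0,2,3}
  0: a→3  c→2  [deg 2]
  2: ∅  [no exit]
  3: a→0  c→2  [deg 2]
trace reaching 2: c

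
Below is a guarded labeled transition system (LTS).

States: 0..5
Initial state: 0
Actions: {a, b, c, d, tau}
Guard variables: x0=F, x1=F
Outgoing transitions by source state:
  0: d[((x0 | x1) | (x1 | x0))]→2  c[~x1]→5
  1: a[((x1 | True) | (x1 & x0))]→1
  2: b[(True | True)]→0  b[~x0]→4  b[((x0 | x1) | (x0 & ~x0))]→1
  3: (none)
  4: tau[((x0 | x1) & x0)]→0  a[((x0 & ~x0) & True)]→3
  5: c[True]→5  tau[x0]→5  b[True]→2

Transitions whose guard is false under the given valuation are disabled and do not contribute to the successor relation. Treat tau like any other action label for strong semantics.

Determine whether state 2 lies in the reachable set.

Answer: REACHABLE

Analysis:
6 transition(s) survive guard evaluation.
L0 = {0}
L1 = {5}  total {0,5}
L2 = {2}  total {0,2,5}
L3 = {4}  total {0,2,4,5}
Reach set: {0,2,4,5}
Path to 2: c·b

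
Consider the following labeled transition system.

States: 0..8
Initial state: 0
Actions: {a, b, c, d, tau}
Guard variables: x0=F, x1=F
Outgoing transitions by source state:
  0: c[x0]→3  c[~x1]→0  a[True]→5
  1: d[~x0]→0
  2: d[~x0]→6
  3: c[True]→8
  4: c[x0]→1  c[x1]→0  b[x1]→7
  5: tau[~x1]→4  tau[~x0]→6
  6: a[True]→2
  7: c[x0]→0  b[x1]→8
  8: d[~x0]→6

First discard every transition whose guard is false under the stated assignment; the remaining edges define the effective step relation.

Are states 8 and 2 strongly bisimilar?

Answer: BISIMILAR

Analysis:
Bisimulation quotient by refinement:
  round 0: {{0,1,2,3,4,5,6,7,8}}
  round 1: {{0},{1,2,8},{3},{4,7},{5},{6}}
  round 2: {{0},{1},{2,8},{3},{4,7},{5},{6}}
7 equivalence class(es) (converged in 3)
class of 8: {2,8}; class of 2: {2,8}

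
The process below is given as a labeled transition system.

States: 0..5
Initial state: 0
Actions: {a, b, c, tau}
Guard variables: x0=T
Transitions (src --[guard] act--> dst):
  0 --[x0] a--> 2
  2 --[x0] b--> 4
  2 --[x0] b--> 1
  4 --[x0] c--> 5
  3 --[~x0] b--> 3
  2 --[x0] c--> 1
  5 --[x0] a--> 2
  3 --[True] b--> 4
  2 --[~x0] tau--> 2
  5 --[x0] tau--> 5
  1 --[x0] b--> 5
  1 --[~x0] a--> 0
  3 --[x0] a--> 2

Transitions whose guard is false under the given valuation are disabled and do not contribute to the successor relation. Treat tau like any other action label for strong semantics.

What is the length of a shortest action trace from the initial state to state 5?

Answer: 3

Trace:
Layered search for 5:
  L0 = {0}
  L1 = {2}
  L2 = {1,4}
  L3 = {5}
depth(5)=3, e.g. a·b·b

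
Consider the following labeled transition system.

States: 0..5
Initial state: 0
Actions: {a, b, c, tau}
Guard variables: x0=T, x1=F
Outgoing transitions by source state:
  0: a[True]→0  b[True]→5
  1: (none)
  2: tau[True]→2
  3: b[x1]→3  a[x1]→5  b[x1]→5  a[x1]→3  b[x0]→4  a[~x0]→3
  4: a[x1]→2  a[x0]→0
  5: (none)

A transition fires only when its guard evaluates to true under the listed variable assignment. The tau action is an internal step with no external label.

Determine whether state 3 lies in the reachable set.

After dropping false guards: 5 live edges.
depth 0: {0}
depth 1: {5}  cumulative {0,5}
Reachable = {0,5}

Answer: UNREACHABLE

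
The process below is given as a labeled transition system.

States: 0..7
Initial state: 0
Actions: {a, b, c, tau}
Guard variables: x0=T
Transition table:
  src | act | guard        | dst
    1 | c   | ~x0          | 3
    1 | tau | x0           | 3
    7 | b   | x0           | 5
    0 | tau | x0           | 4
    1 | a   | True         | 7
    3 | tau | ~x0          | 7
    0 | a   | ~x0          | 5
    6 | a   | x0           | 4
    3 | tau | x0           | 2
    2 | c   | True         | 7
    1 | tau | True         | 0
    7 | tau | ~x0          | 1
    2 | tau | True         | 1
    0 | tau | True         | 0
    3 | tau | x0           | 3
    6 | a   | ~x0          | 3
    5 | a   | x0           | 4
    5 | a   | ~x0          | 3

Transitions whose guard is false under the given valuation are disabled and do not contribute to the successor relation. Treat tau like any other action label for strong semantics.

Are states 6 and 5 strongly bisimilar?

Refine partition for ~:
  round 0: {{0,1,2,3,4,5,6,7}}
  round 1: {{0,3},{1},{2},{4},{5,6},{7}}
  round 2: {{0},{1},{2},{3},{4},{5,6},{7}}
Fixed point at round 3; 7 class(es).
6∈{5,6}, 5∈{5,6}

Answer: BISIMILAR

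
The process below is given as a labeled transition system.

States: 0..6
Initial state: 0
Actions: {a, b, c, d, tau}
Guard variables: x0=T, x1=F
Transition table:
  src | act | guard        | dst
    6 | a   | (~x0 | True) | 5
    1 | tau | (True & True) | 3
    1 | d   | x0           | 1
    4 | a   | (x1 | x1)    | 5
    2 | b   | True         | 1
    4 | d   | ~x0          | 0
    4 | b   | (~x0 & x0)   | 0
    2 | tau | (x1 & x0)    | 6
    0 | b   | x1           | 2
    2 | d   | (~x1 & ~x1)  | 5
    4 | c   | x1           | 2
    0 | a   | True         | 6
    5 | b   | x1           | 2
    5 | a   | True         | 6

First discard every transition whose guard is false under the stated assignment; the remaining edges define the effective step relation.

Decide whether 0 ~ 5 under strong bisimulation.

Compute ~ classes (split until stable):
  round 0: {{0,1,2,3,4,5,6}}
  round 1: {{0,5,6},{1},{2},{3,4}}
Fixed point at round 2; 4 class(es).
class of 0: {0,5,6}; class of 5: {0,5,6}

Answer: BISIMILAR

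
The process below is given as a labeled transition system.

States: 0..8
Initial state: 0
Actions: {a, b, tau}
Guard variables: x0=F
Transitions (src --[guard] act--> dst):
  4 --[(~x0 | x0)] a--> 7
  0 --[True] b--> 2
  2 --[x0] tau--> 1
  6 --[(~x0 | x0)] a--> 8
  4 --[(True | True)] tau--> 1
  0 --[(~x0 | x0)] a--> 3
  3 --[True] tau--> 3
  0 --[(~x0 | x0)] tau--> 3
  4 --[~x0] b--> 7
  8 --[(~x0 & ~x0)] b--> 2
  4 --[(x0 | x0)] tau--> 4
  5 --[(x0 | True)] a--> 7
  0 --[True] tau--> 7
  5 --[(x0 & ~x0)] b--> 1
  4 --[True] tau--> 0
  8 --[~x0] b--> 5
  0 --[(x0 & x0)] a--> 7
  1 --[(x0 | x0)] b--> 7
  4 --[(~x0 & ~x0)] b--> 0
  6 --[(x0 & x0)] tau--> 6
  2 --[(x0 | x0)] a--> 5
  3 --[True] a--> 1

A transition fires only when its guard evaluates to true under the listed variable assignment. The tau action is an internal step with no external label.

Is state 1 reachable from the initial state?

Guard filter leaves 15 enabled edge(s).
L0 = {0}
L1 = {2,3,7}  cumulative {0,2,3,7}
L2 = {1}  cumulative {0,1,2,3,7}
R = {0,1,2,3,7}
trace reaching 1: a·a

Answer: REACHABLE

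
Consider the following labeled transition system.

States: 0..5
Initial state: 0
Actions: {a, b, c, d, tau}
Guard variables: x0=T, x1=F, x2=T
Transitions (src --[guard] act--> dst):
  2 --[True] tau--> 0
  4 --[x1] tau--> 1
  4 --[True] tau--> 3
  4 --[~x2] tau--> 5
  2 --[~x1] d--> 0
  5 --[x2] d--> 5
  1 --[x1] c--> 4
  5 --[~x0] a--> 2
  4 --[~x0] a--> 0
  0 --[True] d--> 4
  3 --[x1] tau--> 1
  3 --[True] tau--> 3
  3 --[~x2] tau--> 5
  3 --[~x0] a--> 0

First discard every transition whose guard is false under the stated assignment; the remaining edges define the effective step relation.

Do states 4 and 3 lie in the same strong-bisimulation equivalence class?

Compute ~ classes (split until stable):
  π0 = {{0,1,2,3,4,5}}
  π1 = {{0,5},{1},{2},{3,4}}
  π2 = {{0},{1},{2},{3,4},{5}}
5 equivalence class(es) (converged in 3)
4∈{3,4}, 3∈{3,4}

Answer: BISIMILAR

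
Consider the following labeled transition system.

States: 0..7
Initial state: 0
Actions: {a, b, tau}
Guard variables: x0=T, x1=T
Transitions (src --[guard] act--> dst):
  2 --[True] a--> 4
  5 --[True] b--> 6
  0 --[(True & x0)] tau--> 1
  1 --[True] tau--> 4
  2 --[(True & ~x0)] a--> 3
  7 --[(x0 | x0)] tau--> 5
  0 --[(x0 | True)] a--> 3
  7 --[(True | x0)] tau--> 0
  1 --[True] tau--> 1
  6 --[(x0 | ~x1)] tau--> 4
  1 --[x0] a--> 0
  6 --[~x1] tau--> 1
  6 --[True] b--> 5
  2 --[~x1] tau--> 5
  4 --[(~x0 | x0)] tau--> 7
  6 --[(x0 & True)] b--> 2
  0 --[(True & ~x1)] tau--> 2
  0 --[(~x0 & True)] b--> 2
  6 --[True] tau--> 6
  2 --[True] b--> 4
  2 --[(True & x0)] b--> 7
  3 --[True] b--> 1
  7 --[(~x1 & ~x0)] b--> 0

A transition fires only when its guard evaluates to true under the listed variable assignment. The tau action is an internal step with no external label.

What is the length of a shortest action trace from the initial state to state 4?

Breadth-first toward 4:
  Layer 0: {0}
  Layer 1: {1,3}
  Layer 2: {4}
depth(4)=2, e.g. tau·tau

Answer: 2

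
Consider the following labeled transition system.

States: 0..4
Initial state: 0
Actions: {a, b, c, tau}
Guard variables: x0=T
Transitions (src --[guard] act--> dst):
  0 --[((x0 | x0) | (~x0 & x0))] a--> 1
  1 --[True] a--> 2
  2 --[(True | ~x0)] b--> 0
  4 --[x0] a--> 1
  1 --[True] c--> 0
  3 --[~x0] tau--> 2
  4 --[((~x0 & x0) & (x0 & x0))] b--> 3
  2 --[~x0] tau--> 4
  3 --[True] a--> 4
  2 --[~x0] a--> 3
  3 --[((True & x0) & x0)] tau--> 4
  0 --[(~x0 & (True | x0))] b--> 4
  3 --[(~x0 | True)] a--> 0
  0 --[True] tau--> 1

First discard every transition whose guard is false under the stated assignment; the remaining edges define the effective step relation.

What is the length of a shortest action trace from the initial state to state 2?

Answer: 2

Analysis:
BFS to 2:
  depth 0: {0}
  depth 1: {1}
  depth 2: {2}
2 enters at depth 2; path a·a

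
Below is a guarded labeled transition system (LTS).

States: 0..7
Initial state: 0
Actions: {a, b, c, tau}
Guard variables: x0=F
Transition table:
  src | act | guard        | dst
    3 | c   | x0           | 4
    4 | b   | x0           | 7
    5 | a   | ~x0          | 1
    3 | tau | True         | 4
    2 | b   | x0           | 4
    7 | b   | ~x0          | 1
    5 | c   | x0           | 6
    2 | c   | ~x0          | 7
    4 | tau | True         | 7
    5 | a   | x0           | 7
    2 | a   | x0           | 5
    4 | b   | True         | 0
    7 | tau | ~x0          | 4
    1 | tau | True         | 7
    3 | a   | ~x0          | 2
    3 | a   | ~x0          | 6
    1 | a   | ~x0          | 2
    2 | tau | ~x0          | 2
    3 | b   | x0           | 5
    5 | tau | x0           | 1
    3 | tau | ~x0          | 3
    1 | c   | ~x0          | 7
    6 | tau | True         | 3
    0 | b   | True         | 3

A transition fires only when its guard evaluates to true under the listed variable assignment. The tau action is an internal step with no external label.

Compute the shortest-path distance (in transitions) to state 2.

Breadth-first toward 2:
  L0 = {0}
  L1 = {3}
  L2 = {2,4,6}
first hit 2 at d=2 via b·a

Answer: 2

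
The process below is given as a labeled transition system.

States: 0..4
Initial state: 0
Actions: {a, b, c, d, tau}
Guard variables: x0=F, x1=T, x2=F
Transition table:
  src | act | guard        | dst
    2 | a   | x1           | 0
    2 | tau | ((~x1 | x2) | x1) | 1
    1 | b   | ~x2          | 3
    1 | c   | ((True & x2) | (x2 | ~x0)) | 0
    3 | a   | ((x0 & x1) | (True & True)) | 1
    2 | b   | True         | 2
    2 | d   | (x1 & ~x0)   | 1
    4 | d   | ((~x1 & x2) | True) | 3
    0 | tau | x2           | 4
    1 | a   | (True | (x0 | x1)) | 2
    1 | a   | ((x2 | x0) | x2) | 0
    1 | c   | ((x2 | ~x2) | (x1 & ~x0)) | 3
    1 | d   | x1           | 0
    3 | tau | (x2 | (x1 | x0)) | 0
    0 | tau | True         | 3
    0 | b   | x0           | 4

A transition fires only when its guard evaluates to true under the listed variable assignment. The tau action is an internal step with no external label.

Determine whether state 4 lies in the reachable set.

Guard filter leaves 13 enabled edge(s).
Layer 0: {0}
Layer 1: {3}  total {0,3}
Layer 2: {1}  total {0,1,3}
Layer 3: {2}  total {0,1,2,3}
Reach set: {0,1,2,3}

Answer: UNREACHABLE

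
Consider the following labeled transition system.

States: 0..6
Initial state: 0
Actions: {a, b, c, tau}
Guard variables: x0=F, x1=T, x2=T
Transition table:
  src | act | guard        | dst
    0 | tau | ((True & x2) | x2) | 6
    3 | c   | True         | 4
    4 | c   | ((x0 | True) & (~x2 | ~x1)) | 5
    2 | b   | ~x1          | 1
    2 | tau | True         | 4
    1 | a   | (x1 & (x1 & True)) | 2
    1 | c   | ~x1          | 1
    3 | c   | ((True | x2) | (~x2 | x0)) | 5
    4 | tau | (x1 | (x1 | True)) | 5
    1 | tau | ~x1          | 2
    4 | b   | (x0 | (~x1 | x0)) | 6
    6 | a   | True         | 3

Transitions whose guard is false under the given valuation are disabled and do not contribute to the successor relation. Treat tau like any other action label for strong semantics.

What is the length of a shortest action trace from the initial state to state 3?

Layered search for 3:
  depth 0: {0}
  depth 1: {6}
  depth 2: {3}
first hit 3 at d=2 via tau·a

Answer: 2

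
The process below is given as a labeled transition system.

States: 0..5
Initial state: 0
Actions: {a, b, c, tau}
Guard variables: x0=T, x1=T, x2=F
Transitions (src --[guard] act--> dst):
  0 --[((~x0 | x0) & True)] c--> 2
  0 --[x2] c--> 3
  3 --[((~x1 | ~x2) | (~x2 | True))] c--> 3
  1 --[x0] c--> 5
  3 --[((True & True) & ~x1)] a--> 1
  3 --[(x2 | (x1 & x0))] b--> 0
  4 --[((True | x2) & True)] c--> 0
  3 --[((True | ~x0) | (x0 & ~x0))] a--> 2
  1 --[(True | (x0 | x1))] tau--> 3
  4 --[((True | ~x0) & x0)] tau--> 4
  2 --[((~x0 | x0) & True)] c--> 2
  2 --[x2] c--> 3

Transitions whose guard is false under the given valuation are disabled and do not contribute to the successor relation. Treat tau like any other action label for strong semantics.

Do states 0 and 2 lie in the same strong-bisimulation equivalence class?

Answer: BISIMILAR

Trace:
Compute ~ classes (split until stable):
  P[0] = {{0,1,2,3,4,5}}
  P[1] = {{0,2},{1,4},{3},{5}}
  P[2] = {{0,2},{1},{3},{4},{5}}
Fixed point at round 3; 5 class(es).
0∈{0,2}, 2∈{0,2}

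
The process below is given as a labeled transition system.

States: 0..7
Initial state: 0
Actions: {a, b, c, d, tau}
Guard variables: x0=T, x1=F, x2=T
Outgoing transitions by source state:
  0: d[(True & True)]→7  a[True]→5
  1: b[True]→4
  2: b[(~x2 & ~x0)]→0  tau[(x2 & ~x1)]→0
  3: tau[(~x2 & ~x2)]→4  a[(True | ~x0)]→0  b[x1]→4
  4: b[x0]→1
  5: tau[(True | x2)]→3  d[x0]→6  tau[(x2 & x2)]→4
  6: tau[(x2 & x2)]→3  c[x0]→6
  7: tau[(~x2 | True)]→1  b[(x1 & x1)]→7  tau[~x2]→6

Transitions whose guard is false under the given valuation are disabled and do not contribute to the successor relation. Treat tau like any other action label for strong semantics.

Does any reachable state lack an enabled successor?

Answer: DEADLOCK-FREE

Working:
Reachable = {0,1,3,4,5,6,7}
  0: a→5  d→7  [deg 2]
  1: b→4  [deg 1]
  3: a→0  [deg 1]
  4: b→1  [deg 1]
  5: d→6  tau→3  tau→4  [deg 3]
  6: c→6  tau→3  [deg 2]
  7: tau→1  [deg 1]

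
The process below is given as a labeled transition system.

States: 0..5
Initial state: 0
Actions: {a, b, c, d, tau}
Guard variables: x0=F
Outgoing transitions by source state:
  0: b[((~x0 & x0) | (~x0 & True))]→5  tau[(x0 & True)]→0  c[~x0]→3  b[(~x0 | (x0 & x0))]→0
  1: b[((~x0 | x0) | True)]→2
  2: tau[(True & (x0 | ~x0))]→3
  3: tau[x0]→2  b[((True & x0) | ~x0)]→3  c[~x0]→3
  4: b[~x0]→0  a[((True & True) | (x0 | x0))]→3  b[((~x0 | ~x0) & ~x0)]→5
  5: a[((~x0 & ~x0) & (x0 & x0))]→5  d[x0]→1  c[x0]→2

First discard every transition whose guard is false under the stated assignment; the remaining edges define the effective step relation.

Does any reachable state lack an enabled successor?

R = {0,3,5}
  0: b→0  b→5  c→3  [3 out]
  3: b→3  c→3  [2 out]
  5: ∅  [no exit]
Path to 5: b

Answer: DEADLOCK at state 5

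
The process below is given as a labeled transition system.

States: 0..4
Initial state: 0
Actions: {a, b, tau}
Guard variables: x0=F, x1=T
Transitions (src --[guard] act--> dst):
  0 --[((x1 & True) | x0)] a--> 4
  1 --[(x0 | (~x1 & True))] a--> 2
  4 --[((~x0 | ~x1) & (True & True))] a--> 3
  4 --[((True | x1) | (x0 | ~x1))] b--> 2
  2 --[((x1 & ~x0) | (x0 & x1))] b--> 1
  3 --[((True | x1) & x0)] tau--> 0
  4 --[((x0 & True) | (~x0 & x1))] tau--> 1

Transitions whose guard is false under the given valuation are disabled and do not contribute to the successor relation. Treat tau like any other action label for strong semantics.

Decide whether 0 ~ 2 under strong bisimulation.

Answer: NOT BISIMILAR

Trace:
Compute ~ classes (split until stable):
  P[0] = {{0,1,2,3,4}}
  P[1] = {{0},{1,3},{2},{4}}
stable after 2 split(s): 4 block(s)
0∈{0}, 2∈{2}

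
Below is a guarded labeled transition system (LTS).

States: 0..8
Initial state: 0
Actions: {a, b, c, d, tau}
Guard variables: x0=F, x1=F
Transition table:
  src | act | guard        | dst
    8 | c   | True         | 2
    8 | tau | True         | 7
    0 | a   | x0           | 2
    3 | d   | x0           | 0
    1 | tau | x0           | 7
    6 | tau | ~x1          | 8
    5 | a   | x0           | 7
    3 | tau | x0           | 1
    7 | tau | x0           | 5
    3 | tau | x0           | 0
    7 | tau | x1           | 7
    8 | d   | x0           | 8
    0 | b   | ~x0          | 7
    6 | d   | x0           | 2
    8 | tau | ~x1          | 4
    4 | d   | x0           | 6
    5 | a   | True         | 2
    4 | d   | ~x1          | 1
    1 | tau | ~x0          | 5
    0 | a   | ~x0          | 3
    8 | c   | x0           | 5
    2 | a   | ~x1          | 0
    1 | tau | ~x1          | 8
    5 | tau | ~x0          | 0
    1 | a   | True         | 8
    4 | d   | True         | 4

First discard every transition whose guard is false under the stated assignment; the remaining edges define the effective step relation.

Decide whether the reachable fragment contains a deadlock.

Reachable = {0,3,7}
  0: a→3  b→7  [2 exit(s)]
  3: ∅  [STUCK]
  7: ∅  [STUCK]
Path to 3: a

Answer: DEADLOCK at state 3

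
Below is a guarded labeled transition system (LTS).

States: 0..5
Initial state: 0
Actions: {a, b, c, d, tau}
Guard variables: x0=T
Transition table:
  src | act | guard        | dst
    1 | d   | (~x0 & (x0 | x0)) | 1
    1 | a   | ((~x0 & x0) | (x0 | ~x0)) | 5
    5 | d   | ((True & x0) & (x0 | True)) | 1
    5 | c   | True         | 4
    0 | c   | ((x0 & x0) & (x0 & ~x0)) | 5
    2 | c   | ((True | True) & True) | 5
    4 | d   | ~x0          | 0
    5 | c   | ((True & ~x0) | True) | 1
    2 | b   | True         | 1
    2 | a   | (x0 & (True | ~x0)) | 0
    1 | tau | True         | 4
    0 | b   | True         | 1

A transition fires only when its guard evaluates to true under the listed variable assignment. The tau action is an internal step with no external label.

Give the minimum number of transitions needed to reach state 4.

BFS to 4:
  Layer 0: {0}
  Layer 1: {1}
  Layer 2: {4,5}
4 enters at depth 2; path b·tau

Answer: 2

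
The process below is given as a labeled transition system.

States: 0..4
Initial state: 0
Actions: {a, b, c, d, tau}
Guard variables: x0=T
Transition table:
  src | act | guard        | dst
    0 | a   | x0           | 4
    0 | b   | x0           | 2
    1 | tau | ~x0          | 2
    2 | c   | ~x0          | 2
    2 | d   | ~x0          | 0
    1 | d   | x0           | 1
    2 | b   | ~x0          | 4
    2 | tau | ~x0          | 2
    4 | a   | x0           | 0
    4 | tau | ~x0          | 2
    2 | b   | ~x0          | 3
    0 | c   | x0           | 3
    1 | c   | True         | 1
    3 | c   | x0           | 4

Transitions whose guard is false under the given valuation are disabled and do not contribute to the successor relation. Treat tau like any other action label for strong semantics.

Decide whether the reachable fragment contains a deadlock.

Answer: DEADLOCK at state 2

Trace:
Reachable = {0,2,3,4}
  0: a→4  b→2  c→3  [3 out]
  2: ∅  [deadlock]
  3: c→4  [1 out]
  4: a→0  [1 out]
trace reaching 2: b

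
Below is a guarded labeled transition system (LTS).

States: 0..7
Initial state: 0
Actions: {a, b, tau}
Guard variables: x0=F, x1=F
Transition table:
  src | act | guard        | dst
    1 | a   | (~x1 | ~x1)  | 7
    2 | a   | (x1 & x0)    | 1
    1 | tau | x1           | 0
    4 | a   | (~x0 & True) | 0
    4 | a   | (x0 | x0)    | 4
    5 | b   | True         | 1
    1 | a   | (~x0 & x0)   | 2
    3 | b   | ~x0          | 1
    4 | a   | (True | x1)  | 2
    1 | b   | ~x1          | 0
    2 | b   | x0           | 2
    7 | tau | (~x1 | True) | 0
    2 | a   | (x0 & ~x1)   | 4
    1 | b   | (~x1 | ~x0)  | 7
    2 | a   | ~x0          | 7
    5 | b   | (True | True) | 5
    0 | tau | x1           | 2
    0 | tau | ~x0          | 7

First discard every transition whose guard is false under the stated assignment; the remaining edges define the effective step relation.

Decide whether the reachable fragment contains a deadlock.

Answer: DEADLOCK-FREE

Analysis:
Reachable = {0,7}
  0: tau→7  [deg 1]
  7: tau→0  [deg 1]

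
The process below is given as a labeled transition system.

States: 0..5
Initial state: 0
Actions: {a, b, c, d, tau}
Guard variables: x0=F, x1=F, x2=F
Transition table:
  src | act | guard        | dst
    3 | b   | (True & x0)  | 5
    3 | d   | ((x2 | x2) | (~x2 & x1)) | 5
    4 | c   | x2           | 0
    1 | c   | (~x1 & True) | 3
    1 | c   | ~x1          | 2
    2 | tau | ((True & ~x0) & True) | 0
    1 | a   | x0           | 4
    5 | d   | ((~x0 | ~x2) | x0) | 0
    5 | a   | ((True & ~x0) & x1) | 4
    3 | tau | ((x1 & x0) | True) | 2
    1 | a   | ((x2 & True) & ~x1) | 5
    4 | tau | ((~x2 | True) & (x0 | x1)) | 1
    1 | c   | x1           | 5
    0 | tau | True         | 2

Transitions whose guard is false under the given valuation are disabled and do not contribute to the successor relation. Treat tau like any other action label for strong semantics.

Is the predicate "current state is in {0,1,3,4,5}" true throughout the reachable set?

Safe = {0,1,3,4,5}
R = {0,2}
  0: safe
  2: ✗ unsafe
reach 2 via tau — violates

Answer: INVARIANT VIOLATED at state 2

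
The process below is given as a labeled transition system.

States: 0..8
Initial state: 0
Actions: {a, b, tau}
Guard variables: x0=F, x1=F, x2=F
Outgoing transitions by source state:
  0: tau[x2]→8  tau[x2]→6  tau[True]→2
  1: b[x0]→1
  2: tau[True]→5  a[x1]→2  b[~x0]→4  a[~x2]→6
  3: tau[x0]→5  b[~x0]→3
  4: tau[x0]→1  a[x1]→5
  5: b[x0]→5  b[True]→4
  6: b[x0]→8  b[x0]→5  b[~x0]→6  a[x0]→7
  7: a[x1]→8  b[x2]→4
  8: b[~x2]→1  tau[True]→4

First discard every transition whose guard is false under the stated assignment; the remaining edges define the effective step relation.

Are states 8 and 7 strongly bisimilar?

Answer: NOT BISIMILAR

Working:
Refine partition for ~:
  P[0] = {{0,1,2,3,4,5,6,7,8}}
  P[1] = {{0},{1,4,7},{2},{3,5,6},{8}}
  P[2] = {{0},{1,4,7},{2},{3,6},{5},{8}}
Fixed point at round 3; 6 class(es).
8∈{8}, 7∈{1,4,7}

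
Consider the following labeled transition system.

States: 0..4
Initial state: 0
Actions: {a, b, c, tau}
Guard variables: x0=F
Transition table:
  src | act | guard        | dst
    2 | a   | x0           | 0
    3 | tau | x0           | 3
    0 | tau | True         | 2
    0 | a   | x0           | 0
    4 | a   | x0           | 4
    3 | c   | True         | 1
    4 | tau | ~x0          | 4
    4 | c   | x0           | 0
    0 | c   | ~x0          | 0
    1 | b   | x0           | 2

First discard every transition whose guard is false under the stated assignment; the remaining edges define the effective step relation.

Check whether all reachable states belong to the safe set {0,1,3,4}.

Answer: INVARIANT VIOLATED at state 2

Analysis:
Allowed set {0,1,3,4}
Reachable = {0,2}
  0: safe
  2: ✗ unsafe
witness against invariant: tau → 2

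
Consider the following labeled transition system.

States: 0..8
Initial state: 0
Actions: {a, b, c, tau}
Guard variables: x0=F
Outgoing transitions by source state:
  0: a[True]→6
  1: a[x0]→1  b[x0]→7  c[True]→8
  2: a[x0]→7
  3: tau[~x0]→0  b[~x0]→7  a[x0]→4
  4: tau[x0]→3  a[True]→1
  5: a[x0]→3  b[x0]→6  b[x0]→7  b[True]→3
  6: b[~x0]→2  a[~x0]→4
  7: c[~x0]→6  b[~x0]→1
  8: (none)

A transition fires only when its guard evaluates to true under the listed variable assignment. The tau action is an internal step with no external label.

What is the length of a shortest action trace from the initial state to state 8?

Answer: 4

Analysis:
Layered search for 8:
  L0 = {0}
  L1 = {6}
  L2 = {2,4}
  L3 = {1}
  L4 = {8}
first hit 8 at d=4 via a·a·a·c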